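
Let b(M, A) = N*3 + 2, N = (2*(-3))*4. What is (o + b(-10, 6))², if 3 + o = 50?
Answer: 529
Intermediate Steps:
o = 47 (o = -3 + 50 = 47)
N = -24 (N = -6*4 = -24)
b(M, A) = -70 (b(M, A) = -24*3 + 2 = -72 + 2 = -70)
(o + b(-10, 6))² = (47 - 70)² = (-23)² = 529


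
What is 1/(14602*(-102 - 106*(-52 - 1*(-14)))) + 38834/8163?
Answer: 2226254279131/467963990676 ≈ 4.7573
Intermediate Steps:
1/(14602*(-102 - 106*(-52 - 1*(-14)))) + 38834/8163 = 1/(14602*(-102 - 106*(-52 + 14))) + 38834*(1/8163) = 1/(14602*(-102 - 106*(-38))) + 38834/8163 = 1/(14602*(-102 + 4028)) + 38834/8163 = (1/14602)/3926 + 38834/8163 = (1/14602)*(1/3926) + 38834/8163 = 1/57327452 + 38834/8163 = 2226254279131/467963990676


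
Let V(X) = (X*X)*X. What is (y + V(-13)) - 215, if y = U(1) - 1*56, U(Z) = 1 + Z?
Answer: -2466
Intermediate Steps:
y = -54 (y = (1 + 1) - 1*56 = 2 - 56 = -54)
V(X) = X³ (V(X) = X²*X = X³)
(y + V(-13)) - 215 = (-54 + (-13)³) - 215 = (-54 - 2197) - 215 = -2251 - 215 = -2466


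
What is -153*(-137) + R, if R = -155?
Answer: 20806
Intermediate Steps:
-153*(-137) + R = -153*(-137) - 155 = 20961 - 155 = 20806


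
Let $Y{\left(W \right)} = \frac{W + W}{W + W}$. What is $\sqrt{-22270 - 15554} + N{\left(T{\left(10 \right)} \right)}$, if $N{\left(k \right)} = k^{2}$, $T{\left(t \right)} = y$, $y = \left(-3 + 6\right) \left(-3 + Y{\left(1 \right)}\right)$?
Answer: $36 + 8 i \sqrt{591} \approx 36.0 + 194.48 i$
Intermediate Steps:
$Y{\left(W \right)} = 1$ ($Y{\left(W \right)} = \frac{2 W}{2 W} = 2 W \frac{1}{2 W} = 1$)
$y = -6$ ($y = \left(-3 + 6\right) \left(-3 + 1\right) = 3 \left(-2\right) = -6$)
$T{\left(t \right)} = -6$
$\sqrt{-22270 - 15554} + N{\left(T{\left(10 \right)} \right)} = \sqrt{-22270 - 15554} + \left(-6\right)^{2} = \sqrt{-37824} + 36 = 8 i \sqrt{591} + 36 = 36 + 8 i \sqrt{591}$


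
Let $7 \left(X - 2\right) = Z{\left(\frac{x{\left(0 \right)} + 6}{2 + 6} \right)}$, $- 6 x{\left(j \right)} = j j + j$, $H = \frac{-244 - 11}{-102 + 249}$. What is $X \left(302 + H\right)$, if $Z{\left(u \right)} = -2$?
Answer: $\frac{176556}{343} \approx 514.74$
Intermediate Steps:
$H = - \frac{85}{49}$ ($H = - \frac{255}{147} = \left(-255\right) \frac{1}{147} = - \frac{85}{49} \approx -1.7347$)
$x{\left(j \right)} = - \frac{j}{6} - \frac{j^{2}}{6}$ ($x{\left(j \right)} = - \frac{j j + j}{6} = - \frac{j^{2} + j}{6} = - \frac{j + j^{2}}{6} = - \frac{j}{6} - \frac{j^{2}}{6}$)
$X = \frac{12}{7}$ ($X = 2 + \frac{1}{7} \left(-2\right) = 2 - \frac{2}{7} = \frac{12}{7} \approx 1.7143$)
$X \left(302 + H\right) = \frac{12 \left(302 - \frac{85}{49}\right)}{7} = \frac{12}{7} \cdot \frac{14713}{49} = \frac{176556}{343}$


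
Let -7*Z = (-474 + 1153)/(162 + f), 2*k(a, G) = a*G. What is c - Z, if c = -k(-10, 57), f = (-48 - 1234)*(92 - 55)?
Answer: 13472423/47272 ≈ 285.00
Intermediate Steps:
k(a, G) = G*a/2 (k(a, G) = (a*G)/2 = (G*a)/2 = G*a/2)
f = -47434 (f = -1282*37 = -47434)
c = 285 (c = -57*(-10)/2 = -1*(-285) = 285)
Z = 97/47272 (Z = -(-474 + 1153)/(7*(162 - 47434)) = -97/(-47272) = -97*(-1)/47272 = -⅐*(-679/47272) = 97/47272 ≈ 0.0020520)
c - Z = 285 - 1*97/47272 = 285 - 97/47272 = 13472423/47272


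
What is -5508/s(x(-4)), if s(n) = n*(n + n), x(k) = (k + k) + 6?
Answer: -1377/2 ≈ -688.50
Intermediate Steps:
x(k) = 6 + 2*k (x(k) = 2*k + 6 = 6 + 2*k)
s(n) = 2*n² (s(n) = n*(2*n) = 2*n²)
-5508/s(x(-4)) = -5508*1/(2*(6 + 2*(-4))²) = -5508*1/(2*(6 - 8)²) = -5508/(2*(-2)²) = -5508/(2*4) = -5508/8 = -5508*⅛ = -1377/2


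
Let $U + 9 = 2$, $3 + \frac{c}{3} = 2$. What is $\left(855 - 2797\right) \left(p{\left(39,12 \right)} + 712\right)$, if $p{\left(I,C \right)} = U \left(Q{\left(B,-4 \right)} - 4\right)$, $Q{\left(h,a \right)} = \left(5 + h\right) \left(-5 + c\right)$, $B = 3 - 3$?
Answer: $-1980840$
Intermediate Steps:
$c = -3$ ($c = -9 + 3 \cdot 2 = -9 + 6 = -3$)
$U = -7$ ($U = -9 + 2 = -7$)
$B = 0$ ($B = 3 - 3 = 0$)
$Q{\left(h,a \right)} = -40 - 8 h$ ($Q{\left(h,a \right)} = \left(5 + h\right) \left(-5 - 3\right) = \left(5 + h\right) \left(-8\right) = -40 - 8 h$)
$p{\left(I,C \right)} = 308$ ($p{\left(I,C \right)} = - 7 \left(\left(-40 - 0\right) - 4\right) = - 7 \left(\left(-40 + 0\right) - 4\right) = - 7 \left(-40 - 4\right) = \left(-7\right) \left(-44\right) = 308$)
$\left(855 - 2797\right) \left(p{\left(39,12 \right)} + 712\right) = \left(855 - 2797\right) \left(308 + 712\right) = \left(-1942\right) 1020 = -1980840$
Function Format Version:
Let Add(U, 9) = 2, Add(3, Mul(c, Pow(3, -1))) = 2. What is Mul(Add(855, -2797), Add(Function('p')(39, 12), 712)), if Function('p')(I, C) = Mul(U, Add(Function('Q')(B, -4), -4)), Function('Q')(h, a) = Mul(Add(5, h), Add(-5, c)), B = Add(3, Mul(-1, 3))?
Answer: -1980840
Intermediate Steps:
c = -3 (c = Add(-9, Mul(3, 2)) = Add(-9, 6) = -3)
U = -7 (U = Add(-9, 2) = -7)
B = 0 (B = Add(3, -3) = 0)
Function('Q')(h, a) = Add(-40, Mul(-8, h)) (Function('Q')(h, a) = Mul(Add(5, h), Add(-5, -3)) = Mul(Add(5, h), -8) = Add(-40, Mul(-8, h)))
Function('p')(I, C) = 308 (Function('p')(I, C) = Mul(-7, Add(Add(-40, Mul(-8, 0)), -4)) = Mul(-7, Add(Add(-40, 0), -4)) = Mul(-7, Add(-40, -4)) = Mul(-7, -44) = 308)
Mul(Add(855, -2797), Add(Function('p')(39, 12), 712)) = Mul(Add(855, -2797), Add(308, 712)) = Mul(-1942, 1020) = -1980840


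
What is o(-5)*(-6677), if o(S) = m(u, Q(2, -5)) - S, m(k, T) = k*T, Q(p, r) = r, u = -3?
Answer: -133540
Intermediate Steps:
m(k, T) = T*k
o(S) = 15 - S (o(S) = -5*(-3) - S = 15 - S)
o(-5)*(-6677) = (15 - 1*(-5))*(-6677) = (15 + 5)*(-6677) = 20*(-6677) = -133540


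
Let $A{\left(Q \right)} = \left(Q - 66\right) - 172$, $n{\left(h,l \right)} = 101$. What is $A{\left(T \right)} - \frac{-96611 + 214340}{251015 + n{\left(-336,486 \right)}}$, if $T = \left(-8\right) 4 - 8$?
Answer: $- \frac{69927977}{251116} \approx -278.47$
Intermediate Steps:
$T = -40$ ($T = -32 - 8 = -40$)
$A{\left(Q \right)} = -238 + Q$ ($A{\left(Q \right)} = \left(-66 + Q\right) - 172 = -238 + Q$)
$A{\left(T \right)} - \frac{-96611 + 214340}{251015 + n{\left(-336,486 \right)}} = \left(-238 - 40\right) - \frac{-96611 + 214340}{251015 + 101} = -278 - \frac{117729}{251116} = - \frac{69927977}{251116}$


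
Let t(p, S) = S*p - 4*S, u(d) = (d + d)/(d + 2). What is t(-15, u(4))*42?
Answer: -1064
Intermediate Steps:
u(d) = 2*d/(2 + d) (u(d) = (2*d)/(2 + d) = 2*d/(2 + d))
t(p, S) = -4*S + S*p
t(-15, u(4))*42 = ((2*4/(2 + 4))*(-4 - 15))*42 = ((2*4/6)*(-19))*42 = ((2*4*(1/6))*(-19))*42 = ((4/3)*(-19))*42 = -76/3*42 = -1064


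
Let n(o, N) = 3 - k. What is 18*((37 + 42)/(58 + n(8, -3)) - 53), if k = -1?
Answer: -28863/31 ≈ -931.06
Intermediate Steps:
n(o, N) = 4 (n(o, N) = 3 - 1*(-1) = 3 + 1 = 4)
18*((37 + 42)/(58 + n(8, -3)) - 53) = 18*((37 + 42)/(58 + 4) - 53) = 18*(79/62 - 53) = 18*(-3207/62) = -28863/31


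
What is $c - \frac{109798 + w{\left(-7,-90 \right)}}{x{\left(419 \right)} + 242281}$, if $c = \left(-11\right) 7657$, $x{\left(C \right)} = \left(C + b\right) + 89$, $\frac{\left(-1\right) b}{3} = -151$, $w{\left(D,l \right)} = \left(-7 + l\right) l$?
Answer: $- \frac{10243831231}{121621} \approx -84228.0$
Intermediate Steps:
$w{\left(D,l \right)} = l \left(-7 + l\right)$
$b = 453$ ($b = \left(-3\right) \left(-151\right) = 453$)
$x{\left(C \right)} = 542 + C$ ($x{\left(C \right)} = \left(C + 453\right) + 89 = \left(453 + C\right) + 89 = 542 + C$)
$c = -84227$
$c - \frac{109798 + w{\left(-7,-90 \right)}}{x{\left(419 \right)} + 242281} = -84227 - \frac{109798 - 90 \left(-7 - 90\right)}{\left(542 + 419\right) + 242281} = -84227 - \frac{109798 - -8730}{961 + 242281} = -84227 - \frac{109798 + 8730}{243242} = -84227 - 118528 \cdot \frac{1}{243242} = -84227 - \frac{59264}{121621} = - \frac{10243831231}{121621}$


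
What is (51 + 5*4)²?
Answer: 5041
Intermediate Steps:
(51 + 5*4)² = (51 + 20)² = 71² = 5041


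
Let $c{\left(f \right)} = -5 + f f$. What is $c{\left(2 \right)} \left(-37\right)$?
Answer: $37$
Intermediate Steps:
$c{\left(f \right)} = -5 + f^{2}$
$c{\left(2 \right)} \left(-37\right) = \left(-5 + 2^{2}\right) \left(-37\right) = \left(-5 + 4\right) \left(-37\right) = \left(-1\right) \left(-37\right) = 37$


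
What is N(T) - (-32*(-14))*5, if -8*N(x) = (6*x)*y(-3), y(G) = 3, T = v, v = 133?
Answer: -10157/4 ≈ -2539.3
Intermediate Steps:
T = 133
N(x) = -9*x/4 (N(x) = -6*x*3/8 = -9*x/4)
N(T) - (-32*(-14))*5 = -9/4*133 - (-32*(-14))*5 = -1197/4 - 448*5 = -1197/4 - 1*2240 = -1197/4 - 2240 = -10157/4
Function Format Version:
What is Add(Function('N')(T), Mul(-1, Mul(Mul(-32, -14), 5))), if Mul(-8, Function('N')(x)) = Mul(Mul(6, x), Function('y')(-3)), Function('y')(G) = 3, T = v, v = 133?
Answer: Rational(-10157, 4) ≈ -2539.3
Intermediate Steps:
T = 133
Function('N')(x) = Mul(Rational(-9, 4), x) (Function('N')(x) = Mul(Rational(-1, 8), Mul(Mul(6, x), 3)) = Mul(Rational(-1, 8), Mul(18, x)) = Mul(Rational(-9, 4), x))
Add(Function('N')(T), Mul(-1, Mul(Mul(-32, -14), 5))) = Add(Mul(Rational(-9, 4), 133), Mul(-1, Mul(Mul(-32, -14), 5))) = Add(Rational(-1197, 4), Mul(-1, Mul(448, 5))) = Add(Rational(-1197, 4), Mul(-1, 2240)) = Add(Rational(-1197, 4), -2240) = Rational(-10157, 4)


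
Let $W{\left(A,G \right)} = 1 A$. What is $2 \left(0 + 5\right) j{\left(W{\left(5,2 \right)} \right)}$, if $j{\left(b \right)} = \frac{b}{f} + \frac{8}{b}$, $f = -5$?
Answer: $6$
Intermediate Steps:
$W{\left(A,G \right)} = A$
$j{\left(b \right)} = \frac{8}{b} - \frac{b}{5}$ ($j{\left(b \right)} = \frac{b}{-5} + \frac{8}{b} = b \left(- \frac{1}{5}\right) + \frac{8}{b} = - \frac{b}{5} + \frac{8}{b} = \frac{8}{b} - \frac{b}{5}$)
$2 \left(0 + 5\right) j{\left(W{\left(5,2 \right)} \right)} = 2 \left(0 + 5\right) \left(\frac{8}{5} - 1\right) = 2 \cdot 5 \left(8 \cdot \frac{1}{5} - 1\right) = 10 \left(\frac{8}{5} - 1\right) = 10 \cdot \frac{3}{5} = 6$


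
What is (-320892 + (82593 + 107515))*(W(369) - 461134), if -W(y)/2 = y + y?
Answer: 60501986240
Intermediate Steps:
W(y) = -4*y (W(y) = -2*(y + y) = -4*y)
(-320892 + (82593 + 107515))*(W(369) - 461134) = (-320892 + (82593 + 107515))*(-4*369 - 461134) = (-320892 + 190108)*(-1476 - 461134) = -130784*(-462610) = 60501986240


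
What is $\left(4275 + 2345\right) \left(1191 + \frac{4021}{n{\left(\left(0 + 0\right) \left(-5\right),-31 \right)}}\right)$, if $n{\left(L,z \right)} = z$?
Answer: $\frac{217798000}{31} \approx 7.0257 \cdot 10^{6}$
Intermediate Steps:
$\left(4275 + 2345\right) \left(1191 + \frac{4021}{n{\left(\left(0 + 0\right) \left(-5\right),-31 \right)}}\right) = \left(4275 + 2345\right) \left(1191 + \frac{4021}{-31}\right) = 6620 \left(1191 + 4021 \left(- \frac{1}{31}\right)\right) = 6620 \left(1191 - \frac{4021}{31}\right) = 6620 \cdot \frac{32900}{31} = \frac{217798000}{31}$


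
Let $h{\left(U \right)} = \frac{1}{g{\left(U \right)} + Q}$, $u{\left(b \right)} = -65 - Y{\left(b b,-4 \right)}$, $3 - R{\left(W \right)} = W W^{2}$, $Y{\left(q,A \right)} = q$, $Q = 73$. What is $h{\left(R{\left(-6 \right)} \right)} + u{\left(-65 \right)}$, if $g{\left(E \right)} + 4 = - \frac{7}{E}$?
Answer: $- \frac{64795941}{15104} \approx -4290.0$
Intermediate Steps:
$g{\left(E \right)} = -4 - \frac{7}{E}$
$R{\left(W \right)} = 3 - W^{3}$ ($R{\left(W \right)} = 3 - W W^{2} = 3 - W^{3}$)
$u{\left(b \right)} = -65 - b^{2}$ ($u{\left(b \right)} = -65 - b b = -65 - b^{2}$)
$h{\left(U \right)} = \frac{1}{69 - \frac{7}{U}}$ ($h{\left(U \right)} = \frac{1}{\left(-4 - \frac{7}{U}\right) + 73} = \frac{1}{69 - \frac{7}{U}}$)
$h{\left(R{\left(-6 \right)} \right)} + u{\left(-65 \right)} = \frac{3 - \left(-6\right)^{3}}{-7 + 69 \left(3 - \left(-6\right)^{3}\right)} - 4290 = \frac{3 - -216}{-7 + 69 \left(3 - -216\right)} - 4290 = \frac{3 + 216}{-7 + 69 \left(3 + 216\right)} - 4290 = \frac{219}{-7 + 69 \cdot 219} - 4290 = \frac{219}{-7 + 15111} - 4290 = \frac{219}{15104} - 4290 = - \frac{64795941}{15104}$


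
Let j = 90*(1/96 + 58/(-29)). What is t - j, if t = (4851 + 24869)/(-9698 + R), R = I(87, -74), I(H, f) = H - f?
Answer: 26847985/152592 ≈ 175.95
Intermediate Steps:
R = 161 (R = 87 - 1*(-74) = 87 + 74 = 161)
t = -29720/9537 (t = (4851 + 24869)/(-9698 + 161) = 29720/(-9537) = 29720*(-1/9537) = -29720/9537 ≈ -3.1163)
j = -2865/16 (j = 90*(1/96 + 58*(-1/29)) = 90*(1/96 - 2) = 90*(-191/96) = -2865/16 ≈ -179.06)
t - j = -29720/9537 - 1*(-2865/16) = -29720/9537 + 2865/16 = 26847985/152592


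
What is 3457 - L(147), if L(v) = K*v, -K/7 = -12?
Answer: -8891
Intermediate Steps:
K = 84 (K = -7*(-12) = 84)
L(v) = 84*v
3457 - L(147) = 3457 - 84*147 = 3457 - 1*12348 = 3457 - 12348 = -8891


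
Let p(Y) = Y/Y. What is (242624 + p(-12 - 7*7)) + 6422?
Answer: 249047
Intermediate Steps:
p(Y) = 1
(242624 + p(-12 - 7*7)) + 6422 = (242624 + 1) + 6422 = 242625 + 6422 = 249047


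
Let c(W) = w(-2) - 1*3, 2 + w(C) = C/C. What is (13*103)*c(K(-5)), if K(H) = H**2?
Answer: -5356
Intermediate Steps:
w(C) = -1 (w(C) = -2 + C/C = -2 + 1 = -1)
c(W) = -4 (c(W) = -1 - 1*3 = -1 - 3 = -4)
(13*103)*c(K(-5)) = (13*103)*(-4) = 1339*(-4) = -5356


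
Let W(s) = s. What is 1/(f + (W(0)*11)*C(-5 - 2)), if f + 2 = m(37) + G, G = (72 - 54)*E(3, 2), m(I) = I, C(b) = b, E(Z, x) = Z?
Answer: 1/89 ≈ 0.011236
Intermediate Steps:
G = 54 (G = (72 - 54)*3 = 18*3 = 54)
f = 89 (f = -2 + (37 + 54) = -2 + 91 = 89)
1/(f + (W(0)*11)*C(-5 - 2)) = 1/(89 + (0*11)*(-5 - 2)) = 1/(89 + 0*(-7)) = 1/(89 + 0) = 1/89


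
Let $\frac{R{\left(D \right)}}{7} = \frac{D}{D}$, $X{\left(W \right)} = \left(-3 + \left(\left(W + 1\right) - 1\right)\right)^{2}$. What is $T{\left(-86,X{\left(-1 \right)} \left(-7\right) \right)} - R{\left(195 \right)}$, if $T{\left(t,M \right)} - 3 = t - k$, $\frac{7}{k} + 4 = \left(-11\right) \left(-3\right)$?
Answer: $- \frac{2617}{29} \approx -90.241$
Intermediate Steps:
$k = \frac{7}{29}$ ($k = \frac{7}{-4 - -33} = \frac{7}{-4 + 33} = \frac{7}{29} \approx 0.24138$)
$X{\left(W \right)} = \left(-3 + W\right)^{2}$ ($X{\left(W \right)} = \left(-3 + \left(\left(1 + W\right) - 1\right)\right)^{2} = \left(-3 + W\right)^{2}$)
$T{\left(t,M \right)} = \frac{80}{29} + t$ ($T{\left(t,M \right)} = 3 + \left(t - \frac{7}{29}\right) = 3 + \left(- \frac{7}{29} + t\right) = \frac{80}{29} + t$)
$R{\left(D \right)} = 7$ ($R{\left(D \right)} = 7 \frac{D}{D} = 7 \cdot 1 = 7$)
$T{\left(-86,X{\left(-1 \right)} \left(-7\right) \right)} - R{\left(195 \right)} = \left(\frac{80}{29} - 86\right) - 7 = - \frac{2414}{29} - 7 = - \frac{2617}{29}$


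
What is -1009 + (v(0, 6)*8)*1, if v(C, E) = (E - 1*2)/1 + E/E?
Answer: -969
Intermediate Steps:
v(C, E) = -1 + E (v(C, E) = (E - 2)*1 + 1 = (-2 + E)*1 + 1 = (-2 + E) + 1 = -1 + E)
-1009 + (v(0, 6)*8)*1 = -1009 + ((-1 + 6)*8)*1 = -1009 + (5*8)*1 = -1009 + 40*1 = -1009 + 40 = -969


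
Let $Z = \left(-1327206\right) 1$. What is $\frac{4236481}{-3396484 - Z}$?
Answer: $- \frac{4236481}{2069278} \approx -2.0473$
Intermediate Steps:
$Z = -1327206$
$\frac{4236481}{-3396484 - Z} = \frac{4236481}{-3396484 - -1327206} = \frac{4236481}{-3396484 + 1327206} = \frac{4236481}{-2069278} = 4236481 \left(- \frac{1}{2069278}\right) = - \frac{4236481}{2069278}$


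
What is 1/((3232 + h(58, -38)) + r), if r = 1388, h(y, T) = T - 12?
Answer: 1/4570 ≈ 0.00021882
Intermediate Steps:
h(y, T) = -12 + T
1/((3232 + h(58, -38)) + r) = 1/((3232 + (-12 - 38)) + 1388) = 1/((3232 - 50) + 1388) = 1/(3182 + 1388) = 1/4570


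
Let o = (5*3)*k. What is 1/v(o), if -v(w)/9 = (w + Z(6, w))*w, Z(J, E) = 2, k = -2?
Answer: -1/7560 ≈ -0.00013228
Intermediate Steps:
o = -30 (o = (5*3)*(-2) = 15*(-2) = -30)
v(w) = -9*w*(2 + w) (v(w) = -9*(w + 2)*w = -9*(2 + w)*w = -9*w*(2 + w))
1/v(o) = 1/(-9*(-30)*(2 - 30)) = 1/(-9*(-30)*(-28)) = 1/(-7560) = -1/7560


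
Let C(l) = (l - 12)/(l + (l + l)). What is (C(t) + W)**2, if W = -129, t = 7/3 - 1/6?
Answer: 25908100/1521 ≈ 17034.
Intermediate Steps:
t = 13/6 (t = 7*(1/3) - 1*1/6 = 7/3 - 1/6 = 13/6 ≈ 2.1667)
C(l) = (-12 + l)/(3*l) (C(l) = (-12 + l)/(l + 2*l) = (-12 + l)/((3*l)) = (-12 + l)*(1/(3*l)) = (-12 + l)/(3*l))
(C(t) + W)**2 = ((-12 + 13/6)/(3*(13/6)) - 129)**2 = ((1/3)*(6/13)*(-59/6) - 129)**2 = (-59/39 - 129)**2 = (-5090/39)**2 = 25908100/1521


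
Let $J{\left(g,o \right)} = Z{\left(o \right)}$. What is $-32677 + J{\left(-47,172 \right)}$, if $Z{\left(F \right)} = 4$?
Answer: $-32673$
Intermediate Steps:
$J{\left(g,o \right)} = 4$
$-32677 + J{\left(-47,172 \right)} = -32677 + 4 = -32673$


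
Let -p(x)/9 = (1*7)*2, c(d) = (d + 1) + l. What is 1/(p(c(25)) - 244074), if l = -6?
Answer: -1/244200 ≈ -4.0950e-6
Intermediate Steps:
c(d) = -5 + d (c(d) = (d + 1) - 6 = (1 + d) - 6 = -5 + d)
p(x) = -126 (p(x) = -9*1*7*2 = -63*2 = -9*14 = -126)
1/(p(c(25)) - 244074) = 1/(-126 - 244074) = 1/(-244200) = -1/244200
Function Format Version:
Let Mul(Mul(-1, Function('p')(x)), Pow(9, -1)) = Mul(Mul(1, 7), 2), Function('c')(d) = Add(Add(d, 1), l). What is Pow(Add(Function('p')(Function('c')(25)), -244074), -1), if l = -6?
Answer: Rational(-1, 244200) ≈ -4.0950e-6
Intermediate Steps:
Function('c')(d) = Add(-5, d) (Function('c')(d) = Add(Add(d, 1), -6) = Add(Add(1, d), -6) = Add(-5, d))
Function('p')(x) = -126 (Function('p')(x) = Mul(-9, Mul(Mul(1, 7), 2)) = Mul(-9, Mul(7, 2)) = Mul(-9, 14) = -126)
Pow(Add(Function('p')(Function('c')(25)), -244074), -1) = Pow(Add(-126, -244074), -1) = Pow(-244200, -1) = Rational(-1, 244200)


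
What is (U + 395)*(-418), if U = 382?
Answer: -324786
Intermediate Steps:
(U + 395)*(-418) = (382 + 395)*(-418) = 777*(-418) = -324786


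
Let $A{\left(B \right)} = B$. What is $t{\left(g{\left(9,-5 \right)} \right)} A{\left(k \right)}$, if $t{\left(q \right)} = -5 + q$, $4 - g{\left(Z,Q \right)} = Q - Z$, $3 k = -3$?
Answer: $-13$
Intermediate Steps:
$k = -1$ ($k = \frac{1}{3} \left(-3\right) = -1$)
$g{\left(Z,Q \right)} = 4 + Z - Q$ ($g{\left(Z,Q \right)} = 4 - \left(Q - Z\right) = 4 + Z - Q$)
$t{\left(g{\left(9,-5 \right)} \right)} A{\left(k \right)} = \left(-5 + \left(4 + 9 - -5\right)\right) \left(-1\right) = \left(-5 + \left(4 + 9 + 5\right)\right) \left(-1\right) = \left(-5 + 18\right) \left(-1\right) = 13 \left(-1\right) = -13$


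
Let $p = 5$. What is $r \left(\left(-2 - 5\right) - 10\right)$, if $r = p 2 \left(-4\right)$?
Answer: $680$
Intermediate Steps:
$r = -40$ ($r = 5 \cdot 2 \left(-4\right) = 5 \left(-8\right) = -40$)
$r \left(\left(-2 - 5\right) - 10\right) = - 40 \left(\left(-2 - 5\right) - 10\right) = - 40 \left(-7 - 10\right) = \left(-40\right) \left(-17\right) = 680$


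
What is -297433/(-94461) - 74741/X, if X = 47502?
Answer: 2356184255/1495695474 ≈ 1.5753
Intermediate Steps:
-297433/(-94461) - 74741/X = -297433/(-94461) - 74741/47502 = -297433*(-1/94461) - 74741*1/47502 = 297433/94461 - 74741/47502 = 2356184255/1495695474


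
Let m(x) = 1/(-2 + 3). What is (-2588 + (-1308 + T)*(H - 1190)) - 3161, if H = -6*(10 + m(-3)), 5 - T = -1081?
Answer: 273083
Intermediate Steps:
T = 1086 (T = 5 - 1*(-1081) = 5 + 1081 = 1086)
m(x) = 1 (m(x) = 1/1 = 1)
H = -66 (H = -6*(10 + 1) = -6*11 = -66)
(-2588 + (-1308 + T)*(H - 1190)) - 3161 = (-2588 + (-1308 + 1086)*(-66 - 1190)) - 3161 = (-2588 - 222*(-1256)) - 3161 = (-2588 + 278832) - 3161 = 276244 - 3161 = 273083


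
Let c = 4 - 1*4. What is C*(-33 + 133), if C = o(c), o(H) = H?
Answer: 0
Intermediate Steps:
c = 0 (c = 4 - 4 = 0)
C = 0
C*(-33 + 133) = 0*(-33 + 133) = 0*100 = 0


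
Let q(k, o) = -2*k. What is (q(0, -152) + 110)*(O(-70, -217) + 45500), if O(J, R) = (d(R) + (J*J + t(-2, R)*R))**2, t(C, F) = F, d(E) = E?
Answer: 294842403240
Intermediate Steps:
O(J, R) = (R + J**2 + R**2)**2 (O(J, R) = (R + (J*J + R*R))**2 = (R + (J**2 + R**2))**2 = (R + J**2 + R**2)**2)
(q(0, -152) + 110)*(O(-70, -217) + 45500) = (-2*0 + 110)*((-217 + (-70)**2 + (-217)**2)**2 + 45500) = (0 + 110)*((-217 + 4900 + 47089)**2 + 45500) = 110*(51772**2 + 45500) = 110*(2680339984 + 45500) = 110*2680385484 = 294842403240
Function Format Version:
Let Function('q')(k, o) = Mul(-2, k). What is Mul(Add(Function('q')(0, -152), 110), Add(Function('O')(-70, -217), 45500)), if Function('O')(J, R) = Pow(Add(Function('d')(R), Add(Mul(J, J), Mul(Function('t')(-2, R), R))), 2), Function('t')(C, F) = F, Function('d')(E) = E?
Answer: 294842403240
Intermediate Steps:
Function('O')(J, R) = Pow(Add(R, Pow(J, 2), Pow(R, 2)), 2) (Function('O')(J, R) = Pow(Add(R, Add(Mul(J, J), Mul(R, R))), 2) = Pow(Add(R, Add(Pow(J, 2), Pow(R, 2))), 2) = Pow(Add(R, Pow(J, 2), Pow(R, 2)), 2))
Mul(Add(Function('q')(0, -152), 110), Add(Function('O')(-70, -217), 45500)) = Mul(Add(Mul(-2, 0), 110), Add(Pow(Add(-217, Pow(-70, 2), Pow(-217, 2)), 2), 45500)) = Mul(Add(0, 110), Add(Pow(Add(-217, 4900, 47089), 2), 45500)) = Mul(110, Add(Pow(51772, 2), 45500)) = Mul(110, Add(2680339984, 45500)) = Mul(110, 2680385484) = 294842403240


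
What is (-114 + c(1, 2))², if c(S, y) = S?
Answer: 12769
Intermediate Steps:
(-114 + c(1, 2))² = (-114 + 1)² = (-113)² = 12769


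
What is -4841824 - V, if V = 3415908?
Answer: -8257732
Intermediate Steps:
-4841824 - V = -4841824 - 1*3415908 = -4841824 - 3415908 = -8257732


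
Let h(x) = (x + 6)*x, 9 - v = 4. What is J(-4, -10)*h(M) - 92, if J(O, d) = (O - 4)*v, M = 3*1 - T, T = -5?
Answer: -4572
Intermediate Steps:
v = 5 (v = 9 - 1*4 = 9 - 4 = 5)
M = 8 (M = 3*1 - 1*(-5) = 3 + 5 = 8)
J(O, d) = -20 + 5*O (J(O, d) = (O - 4)*5 = (-4 + O)*5 = -20 + 5*O)
h(x) = x*(6 + x) (h(x) = (6 + x)*x = x*(6 + x))
J(-4, -10)*h(M) - 92 = (-20 + 5*(-4))*(8*(6 + 8)) - 92 = (-20 - 20)*(8*14) - 92 = -40*112 - 92 = -4480 - 92 = -4572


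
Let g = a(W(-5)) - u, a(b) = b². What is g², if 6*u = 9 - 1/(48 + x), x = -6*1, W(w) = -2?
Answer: 398161/63504 ≈ 6.2699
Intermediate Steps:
x = -6
u = 377/252 (u = (9 - 1/(48 - 6))/6 = (9 - 1/42)/6 = (⅙)*(377/42) = 377/252 ≈ 1.4960)
g = 631/252 (g = (-2)² - 1*377/252 = 4 - 377/252 = 631/252 ≈ 2.5040)
g² = (631/252)² = 398161/63504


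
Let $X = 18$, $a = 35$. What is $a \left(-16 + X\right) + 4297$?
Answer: $4367$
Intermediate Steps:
$a \left(-16 + X\right) + 4297 = 35 \left(-16 + 18\right) + 4297 = 35 \cdot 2 + 4297 = 70 + 4297 = 4367$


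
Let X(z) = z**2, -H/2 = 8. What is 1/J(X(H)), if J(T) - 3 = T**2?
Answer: 1/65539 ≈ 1.5258e-5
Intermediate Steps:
H = -16 (H = -2*8 = -16)
J(T) = 3 + T**2
1/J(X(H)) = 1/(3 + ((-16)**2)**2) = 1/(3 + 256**2) = 1/(3 + 65536) = 1/65539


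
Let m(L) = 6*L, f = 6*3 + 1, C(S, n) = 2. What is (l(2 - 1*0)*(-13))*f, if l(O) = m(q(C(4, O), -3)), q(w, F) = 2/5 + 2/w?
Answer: -10374/5 ≈ -2074.8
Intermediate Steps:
f = 19 (f = 18 + 1 = 19)
q(w, F) = 2/5 + 2/w (q(w, F) = 2*(1/5) + 2/w = 2/5 + 2/w)
l(O) = 42/5 (l(O) = 6*(2/5 + 2/2) = 6*(2/5 + 2*(1/2)) = 6*(2/5 + 1) = 6*(7/5) = 42/5)
(l(2 - 1*0)*(-13))*f = ((42/5)*(-13))*19 = -546/5*19 = -10374/5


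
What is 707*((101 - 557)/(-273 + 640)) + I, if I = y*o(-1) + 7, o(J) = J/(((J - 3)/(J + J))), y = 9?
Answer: -642949/734 ≈ -875.95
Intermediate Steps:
o(J) = 2*J²/(-3 + J) (o(J) = J/(((-3 + J)/((2*J)))) = J/(((-3 + J)*(1/(2*J)))) = J/(((-3 + J)/(2*J))) = J*(2*J/(-3 + J)) = 2*J²/(-3 + J))
I = 5/2 (I = 9*(2*(-1)²/(-3 - 1)) + 7 = 9*(2*1/(-4)) + 7 = 9*(2*1*(-¼)) + 7 = 9*(-½) + 7 = -9/2 + 7 = 5/2 ≈ 2.5000)
707*((101 - 557)/(-273 + 640)) + I = 707*((101 - 557)/(-273 + 640)) + 5/2 = 707*(-456/367) + 5/2 = -322392/367 + 5/2 = -642949/734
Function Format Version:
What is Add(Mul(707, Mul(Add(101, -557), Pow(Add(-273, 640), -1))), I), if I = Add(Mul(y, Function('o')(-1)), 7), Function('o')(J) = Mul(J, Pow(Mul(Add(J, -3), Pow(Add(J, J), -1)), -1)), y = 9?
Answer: Rational(-642949, 734) ≈ -875.95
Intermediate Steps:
Function('o')(J) = Mul(2, Pow(J, 2), Pow(Add(-3, J), -1)) (Function('o')(J) = Mul(J, Pow(Mul(Add(-3, J), Pow(Mul(2, J), -1)), -1)) = Mul(J, Pow(Mul(Add(-3, J), Mul(Rational(1, 2), Pow(J, -1))), -1)) = Mul(J, Pow(Mul(Rational(1, 2), Pow(J, -1), Add(-3, J)), -1)) = Mul(J, Mul(2, J, Pow(Add(-3, J), -1))) = Mul(2, Pow(J, 2), Pow(Add(-3, J), -1)))
I = Rational(5, 2) (I = Add(Mul(9, Mul(2, Pow(-1, 2), Pow(Add(-3, -1), -1))), 7) = Add(Mul(9, Mul(2, 1, Pow(-4, -1))), 7) = Add(Mul(9, Mul(2, 1, Rational(-1, 4))), 7) = Add(Mul(9, Rational(-1, 2)), 7) = Add(Rational(-9, 2), 7) = Rational(5, 2) ≈ 2.5000)
Add(Mul(707, Mul(Add(101, -557), Pow(Add(-273, 640), -1))), I) = Add(Mul(707, Mul(Add(101, -557), Pow(Add(-273, 640), -1))), Rational(5, 2)) = Add(Mul(707, Mul(-456, Pow(367, -1))), Rational(5, 2)) = Add(Mul(707, Mul(-456, Rational(1, 367))), Rational(5, 2)) = Add(Mul(707, Rational(-456, 367)), Rational(5, 2)) = Add(Rational(-322392, 367), Rational(5, 2)) = Rational(-642949, 734)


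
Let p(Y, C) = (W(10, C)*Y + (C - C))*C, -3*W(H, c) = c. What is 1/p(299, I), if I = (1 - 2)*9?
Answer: -1/8073 ≈ -0.00012387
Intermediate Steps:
W(H, c) = -c/3
I = -9 (I = -1*9 = -9)
p(Y, C) = -Y*C²/3 (p(Y, C) = ((-C/3)*Y + (C - C))*C = (-C*Y/3 + 0)*C = (-C*Y/3)*C = -Y*C²/3)
1/p(299, I) = 1/(-⅓*299*(-9)²) = 1/(-⅓*299*81) = 1/(-8073) = -1/8073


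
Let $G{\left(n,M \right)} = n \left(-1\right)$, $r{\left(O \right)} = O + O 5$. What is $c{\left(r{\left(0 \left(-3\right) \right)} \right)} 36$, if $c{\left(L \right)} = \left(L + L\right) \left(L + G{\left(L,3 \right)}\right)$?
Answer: $0$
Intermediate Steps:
$r{\left(O \right)} = 6 O$ ($r{\left(O \right)} = O + 5 O = 6 O$)
$G{\left(n,M \right)} = - n$
$c{\left(L \right)} = 0$ ($c{\left(L \right)} = \left(L + L\right) \left(L - L\right) = 2 L 0 = 0$)
$c{\left(r{\left(0 \left(-3\right) \right)} \right)} 36 = 0 \cdot 36 = 0$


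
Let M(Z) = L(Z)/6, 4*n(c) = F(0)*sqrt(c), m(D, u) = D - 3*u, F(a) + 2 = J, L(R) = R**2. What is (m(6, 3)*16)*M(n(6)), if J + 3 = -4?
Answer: -243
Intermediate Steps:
J = -7 (J = -3 - 4 = -7)
F(a) = -9 (F(a) = -2 - 7 = -9)
n(c) = -9*sqrt(c)/4 (n(c) = (-9*sqrt(c))/4 = -9*sqrt(c)/4)
M(Z) = Z**2/6
(m(6, 3)*16)*M(n(6)) = ((6 - 3*3)*16)*((-9*sqrt(6)/4)**2/6) = ((6 - 9)*16)*((1/6)*(243/8)) = -3*16*(81/16) = -48*81/16 = -243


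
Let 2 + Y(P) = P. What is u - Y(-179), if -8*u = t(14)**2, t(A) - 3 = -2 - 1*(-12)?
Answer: 1279/8 ≈ 159.88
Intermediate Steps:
Y(P) = -2 + P
t(A) = 13 (t(A) = 3 + (-2 - 1*(-12)) = 3 + (-2 + 12) = 3 + 10 = 13)
u = -169/8 (u = -1/8*13**2 = -1/8*169 = -169/8 ≈ -21.125)
u - Y(-179) = -169/8 - (-2 - 179) = -169/8 - 1*(-181) = -169/8 + 181 = 1279/8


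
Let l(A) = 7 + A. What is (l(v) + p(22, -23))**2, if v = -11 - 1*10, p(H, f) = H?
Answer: 64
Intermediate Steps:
v = -21 (v = -11 - 10 = -21)
(l(v) + p(22, -23))**2 = ((7 - 21) + 22)**2 = (-14 + 22)**2 = 8**2 = 64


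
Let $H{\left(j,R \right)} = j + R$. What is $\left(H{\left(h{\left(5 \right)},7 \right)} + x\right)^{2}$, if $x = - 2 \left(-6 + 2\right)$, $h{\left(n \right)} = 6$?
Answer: $441$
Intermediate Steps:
$H{\left(j,R \right)} = R + j$
$x = 8$ ($x = \left(-2\right) \left(-4\right) = 8$)
$\left(H{\left(h{\left(5 \right)},7 \right)} + x\right)^{2} = \left(\left(7 + 6\right) + 8\right)^{2} = \left(13 + 8\right)^{2} = 21^{2} = 441$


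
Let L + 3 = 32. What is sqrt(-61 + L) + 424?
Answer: 424 + 4*I*sqrt(2) ≈ 424.0 + 5.6569*I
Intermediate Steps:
L = 29 (L = -3 + 32 = 29)
sqrt(-61 + L) + 424 = sqrt(-61 + 29) + 424 = sqrt(-32) + 424 = 4*I*sqrt(2) + 424 = 424 + 4*I*sqrt(2)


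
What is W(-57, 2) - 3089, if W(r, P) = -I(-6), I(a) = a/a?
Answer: -3090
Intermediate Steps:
I(a) = 1
W(r, P) = -1 (W(r, P) = -1*1 = -1)
W(-57, 2) - 3089 = -1 - 3089 = -3090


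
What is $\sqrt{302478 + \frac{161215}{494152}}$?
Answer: $\frac{\sqrt{51150299721118}}{13004} \approx 549.98$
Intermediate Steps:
$\sqrt{302478 + \frac{161215}{494152}} = \sqrt{302478 + 161215 \cdot \frac{1}{494152}} = \sqrt{302478 + \frac{8485}{26008}} = \sqrt{\frac{7866856309}{26008}} = \frac{\sqrt{51150299721118}}{13004}$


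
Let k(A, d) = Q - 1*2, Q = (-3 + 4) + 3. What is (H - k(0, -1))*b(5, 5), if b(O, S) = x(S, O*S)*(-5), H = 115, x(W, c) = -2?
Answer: 1130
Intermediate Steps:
Q = 4 (Q = 1 + 3 = 4)
b(O, S) = 10 (b(O, S) = -2*(-5) = 10)
k(A, d) = 2 (k(A, d) = 4 - 1*2 = 4 - 2 = 2)
(H - k(0, -1))*b(5, 5) = (115 - 1*2)*10 = (115 - 2)*10 = 113*10 = 1130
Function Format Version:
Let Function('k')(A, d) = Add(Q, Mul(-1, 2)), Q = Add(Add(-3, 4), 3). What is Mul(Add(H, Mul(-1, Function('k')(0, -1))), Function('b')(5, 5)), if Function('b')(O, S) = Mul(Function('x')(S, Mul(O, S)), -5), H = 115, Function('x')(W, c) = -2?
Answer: 1130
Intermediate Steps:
Q = 4 (Q = Add(1, 3) = 4)
Function('b')(O, S) = 10 (Function('b')(O, S) = Mul(-2, -5) = 10)
Function('k')(A, d) = 2 (Function('k')(A, d) = Add(4, Mul(-1, 2)) = Add(4, -2) = 2)
Mul(Add(H, Mul(-1, Function('k')(0, -1))), Function('b')(5, 5)) = Mul(Add(115, Mul(-1, 2)), 10) = Mul(Add(115, -2), 10) = Mul(113, 10) = 1130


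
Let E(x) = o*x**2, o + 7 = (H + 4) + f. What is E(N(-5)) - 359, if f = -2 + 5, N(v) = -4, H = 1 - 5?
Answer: -423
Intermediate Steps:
H = -4
f = 3
o = -4 (o = -7 + ((-4 + 4) + 3) = -7 + (0 + 3) = -7 + 3 = -4)
E(x) = -4*x**2
E(N(-5)) - 359 = -4*(-4)**2 - 359 = -4*16 - 359 = -64 - 359 = -423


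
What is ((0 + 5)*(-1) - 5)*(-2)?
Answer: 20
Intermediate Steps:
((0 + 5)*(-1) - 5)*(-2) = (5*(-1) - 5)*(-2) = (-5 - 5)*(-2) = -10*(-2) = 20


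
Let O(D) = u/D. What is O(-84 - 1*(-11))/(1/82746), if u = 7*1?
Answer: -579222/73 ≈ -7934.5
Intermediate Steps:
u = 7
O(D) = 7/D
O(-84 - 1*(-11))/(1/82746) = (7/(-84 - 1*(-11)))/(1/82746) = (7/(-84 + 11))/(1/82746) = (7/(-73))*82746 = (7*(-1/73))*82746 = -7/73*82746 = -579222/73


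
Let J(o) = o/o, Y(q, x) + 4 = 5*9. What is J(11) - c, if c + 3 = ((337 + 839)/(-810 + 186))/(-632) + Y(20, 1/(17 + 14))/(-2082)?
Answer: 68708695/17105712 ≈ 4.0167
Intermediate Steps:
Y(q, x) = 41 (Y(q, x) = -4 + 5*9 = -4 + 45 = 41)
J(o) = 1
c = -51602983/17105712 (c = -3 + (((337 + 839)/(-810 + 186))/(-632) + 41/(-2082)) = -3 + ((1176/(-624))*(-1/632) + 41*(-1/2082)) = -3 + ((1176*(-1/624))*(-1/632) - 41/2082) = -3 + (-49/26*(-1/632) - 41/2082) = -3 + (49/16432 - 41/2082) = -3 - 285847/17105712 = -51602983/17105712 ≈ -3.0167)
J(11) - c = 1 - 1*(-51602983/17105712) = 1 + 51602983/17105712 = 68708695/17105712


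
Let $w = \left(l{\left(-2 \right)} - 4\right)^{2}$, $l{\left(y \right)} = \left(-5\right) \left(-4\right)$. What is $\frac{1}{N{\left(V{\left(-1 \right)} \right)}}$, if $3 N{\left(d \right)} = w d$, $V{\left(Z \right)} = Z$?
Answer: $- \frac{3}{256} \approx -0.011719$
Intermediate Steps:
$l{\left(y \right)} = 20$
$w = 256$ ($w = \left(20 - 4\right)^{2} = 16^{2} = 256$)
$N{\left(d \right)} = \frac{256 d}{3}$
$\frac{1}{N{\left(V{\left(-1 \right)} \right)}} = \frac{1}{\frac{256}{3} \left(-1\right)} = \frac{1}{- \frac{256}{3}} = - \frac{3}{256}$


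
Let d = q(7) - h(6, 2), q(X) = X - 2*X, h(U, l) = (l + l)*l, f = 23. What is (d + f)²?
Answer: 64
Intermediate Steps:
h(U, l) = 2*l² (h(U, l) = (2*l)*l = 2*l²)
q(X) = -X
d = -15 (d = -1*7 - 2*2² = -7 - 2*4 = -7 - 1*8 = -7 - 8 = -15)
(d + f)² = (-15 + 23)² = 8² = 64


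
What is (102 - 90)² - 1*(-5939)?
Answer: 6083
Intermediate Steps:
(102 - 90)² - 1*(-5939) = 12² + 5939 = 144 + 5939 = 6083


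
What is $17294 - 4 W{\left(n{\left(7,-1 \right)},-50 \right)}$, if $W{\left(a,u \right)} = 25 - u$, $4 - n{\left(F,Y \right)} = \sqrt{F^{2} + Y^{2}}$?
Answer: $16994$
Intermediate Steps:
$n{\left(F,Y \right)} = 4 - \sqrt{F^{2} + Y^{2}}$
$17294 - 4 W{\left(n{\left(7,-1 \right)},-50 \right)} = 17294 - 4 \left(25 - -50\right) = 17294 - 4 \left(25 + 50\right) = 17294 - 4 \cdot 75 = 17294 - 300 = 16994$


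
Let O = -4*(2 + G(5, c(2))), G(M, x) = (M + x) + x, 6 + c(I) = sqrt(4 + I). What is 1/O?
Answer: 5/4 + sqrt(6)/2 ≈ 2.4747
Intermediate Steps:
c(I) = -6 + sqrt(4 + I)
G(M, x) = M + 2*x
O = 20 - 8*sqrt(6) (O = -4*(2 + (5 + 2*(-6 + sqrt(4 + 2)))) = -4*(2 + (5 + 2*(-6 + sqrt(6)))) = -4*(2 + (5 + (-12 + 2*sqrt(6)))) = -4*(2 + (-7 + 2*sqrt(6))) = -4*(-5 + 2*sqrt(6)) = 20 - 8*sqrt(6) ≈ 0.40408)
1/O = 1/(20 - 8*sqrt(6))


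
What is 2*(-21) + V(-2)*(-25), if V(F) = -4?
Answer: 58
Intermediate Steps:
2*(-21) + V(-2)*(-25) = 2*(-21) - 4*(-25) = -42 + 100 = 58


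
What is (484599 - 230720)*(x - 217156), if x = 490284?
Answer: 69341463512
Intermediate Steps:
(484599 - 230720)*(x - 217156) = (484599 - 230720)*(490284 - 217156) = 253879*273128 = 69341463512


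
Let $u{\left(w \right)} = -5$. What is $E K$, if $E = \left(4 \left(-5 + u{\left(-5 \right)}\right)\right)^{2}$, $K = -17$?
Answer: $-27200$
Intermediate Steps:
$E = 1600$ ($E = \left(4 \left(-5 - 5\right)\right)^{2} = \left(4 \left(-10\right)\right)^{2} = \left(-40\right)^{2} = 1600$)
$E K = 1600 \left(-17\right) = -27200$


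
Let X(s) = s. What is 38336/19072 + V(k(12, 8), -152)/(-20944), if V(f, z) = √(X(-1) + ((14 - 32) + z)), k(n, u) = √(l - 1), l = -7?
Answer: 599/298 - 3*I*√19/20944 ≈ 2.0101 - 0.00062437*I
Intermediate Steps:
k(n, u) = 2*I*√2 (k(n, u) = √(-7 - 1) = √(-8) = 2*I*√2)
V(f, z) = √(-19 + z) (V(f, z) = √(-1 + ((14 - 32) + z)) = √(-1 + (-18 + z)) = √(-19 + z))
38336/19072 + V(k(12, 8), -152)/(-20944) = 38336/19072 + √(-19 - 152)/(-20944) = 38336*(1/19072) + √(-171)*(-1/20944) = 599/298 + (3*I*√19)*(-1/20944) = 599/298 - 3*I*√19/20944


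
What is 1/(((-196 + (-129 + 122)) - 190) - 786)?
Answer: -1/1179 ≈ -0.00084818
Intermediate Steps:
1/(((-196 + (-129 + 122)) - 190) - 786) = 1/(((-196 - 7) - 190) - 786) = 1/((-203 - 190) - 786) = 1/(-393 - 786) = 1/(-1179) = -1/1179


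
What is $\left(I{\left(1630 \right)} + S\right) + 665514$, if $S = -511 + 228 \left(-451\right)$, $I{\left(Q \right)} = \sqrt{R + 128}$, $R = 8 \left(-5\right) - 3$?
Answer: $562175 + \sqrt{85} \approx 5.6218 \cdot 10^{5}$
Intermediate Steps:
$R = -43$ ($R = -40 - 3 = -43$)
$I{\left(Q \right)} = \sqrt{85}$ ($I{\left(Q \right)} = \sqrt{-43 + 128} = \sqrt{85}$)
$S = -103339$ ($S = -511 - 102828 = -103339$)
$\left(I{\left(1630 \right)} + S\right) + 665514 = \left(\sqrt{85} - 103339\right) + 665514 = \left(-103339 + \sqrt{85}\right) + 665514 = 562175 + \sqrt{85}$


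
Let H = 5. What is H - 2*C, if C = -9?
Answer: 23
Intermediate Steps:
H - 2*C = 5 - 2*(-9) = 5 + 18 = 23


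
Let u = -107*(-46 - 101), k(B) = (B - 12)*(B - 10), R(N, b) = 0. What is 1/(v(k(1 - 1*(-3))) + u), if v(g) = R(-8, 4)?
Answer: 1/15729 ≈ 6.3577e-5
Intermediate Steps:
k(B) = (-12 + B)*(-10 + B)
u = 15729 (u = -107*(-147) = 15729)
v(g) = 0
1/(v(k(1 - 1*(-3))) + u) = 1/(0 + 15729) = 1/15729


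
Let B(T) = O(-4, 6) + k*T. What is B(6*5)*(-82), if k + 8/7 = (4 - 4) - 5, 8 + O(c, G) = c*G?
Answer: 124148/7 ≈ 17735.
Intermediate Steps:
O(c, G) = -8 + G*c (O(c, G) = -8 + c*G = -8 + G*c)
k = -43/7 (k = -8/7 + ((4 - 4) - 5) = -8/7 + (0 - 5) = -8/7 - 5 = -43/7 ≈ -6.1429)
B(T) = -32 - 43*T/7 (B(T) = (-8 + 6*(-4)) - 43*T/7 = (-8 - 24) - 43*T/7 = -32 - 43*T/7)
B(6*5)*(-82) = (-32 - 258*5/7)*(-82) = (-32 - 43/7*30)*(-82) = (-32 - 1290/7)*(-82) = -1514/7*(-82) = 124148/7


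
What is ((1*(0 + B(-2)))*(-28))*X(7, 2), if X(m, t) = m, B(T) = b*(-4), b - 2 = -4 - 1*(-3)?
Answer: 784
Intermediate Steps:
b = 1 (b = 2 + (-4 - 1*(-3)) = 2 + (-4 + 3) = 2 - 1 = 1)
B(T) = -4 (B(T) = 1*(-4) = -4)
((1*(0 + B(-2)))*(-28))*X(7, 2) = ((1*(0 - 4))*(-28))*7 = ((1*(-4))*(-28))*7 = -4*(-28)*7 = 112*7 = 784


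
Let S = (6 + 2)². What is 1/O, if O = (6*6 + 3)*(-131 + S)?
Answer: -1/2613 ≈ -0.00038270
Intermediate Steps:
S = 64 (S = 8² = 64)
O = -2613 (O = (6*6 + 3)*(-131 + 64) = (36 + 3)*(-67) = 39*(-67) = -2613)
1/O = 1/(-2613) = -1/2613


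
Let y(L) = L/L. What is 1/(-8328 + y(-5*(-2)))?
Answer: -1/8327 ≈ -0.00012009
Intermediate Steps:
y(L) = 1
1/(-8328 + y(-5*(-2))) = 1/(-8328 + 1) = 1/(-8327) = -1/8327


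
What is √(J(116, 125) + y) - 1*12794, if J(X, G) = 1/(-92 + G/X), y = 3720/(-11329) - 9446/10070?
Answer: -12794 + I*√164593540272692920805/11351261485 ≈ -12794.0 + 1.1302*I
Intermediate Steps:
y = -72237067/57041515 (y = 3720*(-1/11329) - 9446*1/10070 = -3720/11329 - 4723/5035 = -72237067/57041515 ≈ -1.2664)
√(J(116, 125) + y) - 1*12794 = √(116/(125 - 92*116) - 72237067/57041515) - 1*12794 = √(116/(125 - 10672) - 72237067/57041515) - 12794 = √(116/(-10547) - 72237067/57041515) - 12794 = √(116*(-1/10547) - 72237067/57041515) - 12794 = √(-116/10547 - 72237067/57041515) - 12794 = √(-14500021913/11351261485) - 12794 = I*√164593540272692920805/11351261485 - 12794 = -12794 + I*√164593540272692920805/11351261485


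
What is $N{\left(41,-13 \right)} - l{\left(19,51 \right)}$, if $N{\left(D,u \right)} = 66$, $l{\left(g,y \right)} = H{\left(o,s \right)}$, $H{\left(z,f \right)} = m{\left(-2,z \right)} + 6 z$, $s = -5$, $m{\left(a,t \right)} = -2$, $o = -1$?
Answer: $74$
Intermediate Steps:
$H{\left(z,f \right)} = -2 + 6 z$
$l{\left(g,y \right)} = -8$ ($l{\left(g,y \right)} = -2 + 6 \left(-1\right) = -2 - 6 = -8$)
$N{\left(41,-13 \right)} - l{\left(19,51 \right)} = 66 - -8 = 66 + 8 = 74$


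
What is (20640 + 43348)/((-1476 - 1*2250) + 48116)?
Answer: 31994/22195 ≈ 1.4415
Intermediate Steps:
(20640 + 43348)/((-1476 - 1*2250) + 48116) = 63988/((-1476 - 2250) + 48116) = 63988/(-3726 + 48116) = 63988/44390 = 63988*(1/44390) = 31994/22195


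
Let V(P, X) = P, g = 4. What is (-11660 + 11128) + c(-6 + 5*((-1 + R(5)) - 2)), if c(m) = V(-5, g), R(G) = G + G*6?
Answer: -537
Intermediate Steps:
R(G) = 7*G (R(G) = G + 6*G = 7*G)
c(m) = -5
(-11660 + 11128) + c(-6 + 5*((-1 + R(5)) - 2)) = (-11660 + 11128) - 5 = -532 - 5 = -537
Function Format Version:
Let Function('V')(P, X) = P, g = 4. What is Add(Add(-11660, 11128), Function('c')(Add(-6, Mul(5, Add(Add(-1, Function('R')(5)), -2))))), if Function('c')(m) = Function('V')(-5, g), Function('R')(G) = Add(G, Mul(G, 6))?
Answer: -537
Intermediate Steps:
Function('R')(G) = Mul(7, G) (Function('R')(G) = Add(G, Mul(6, G)) = Mul(7, G))
Function('c')(m) = -5
Add(Add(-11660, 11128), Function('c')(Add(-6, Mul(5, Add(Add(-1, Function('R')(5)), -2))))) = Add(Add(-11660, 11128), -5) = Add(-532, -5) = -537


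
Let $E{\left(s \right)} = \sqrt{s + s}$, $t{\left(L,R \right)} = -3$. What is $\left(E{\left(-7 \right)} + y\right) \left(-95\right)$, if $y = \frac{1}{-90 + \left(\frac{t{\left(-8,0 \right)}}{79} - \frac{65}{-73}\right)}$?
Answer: $\frac{547865}{514114} - 95 i \sqrt{14} \approx 1.0656 - 355.46 i$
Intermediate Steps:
$E{\left(s \right)} = \sqrt{2} \sqrt{s}$ ($E{\left(s \right)} = \sqrt{2 s} = \sqrt{2} \sqrt{s}$)
$y = - \frac{5767}{514114}$ ($y = \frac{1}{-90 - \left(- \frac{65}{73} + \frac{3}{79}\right)} = \frac{1}{-90 - - \frac{4916}{5767}} = \frac{1}{-90 + \left(- \frac{3}{79} + \frac{65}{73}\right)} = \frac{1}{-90 + \frac{4916}{5767}} = \frac{1}{- \frac{514114}{5767}} = - \frac{5767}{514114} \approx -0.011217$)
$\left(E{\left(-7 \right)} + y\right) \left(-95\right) = \left(\sqrt{2} \sqrt{-7} - \frac{5767}{514114}\right) \left(-95\right) = \left(\sqrt{2} i \sqrt{7} - \frac{5767}{514114}\right) \left(-95\right) = \left(i \sqrt{14} - \frac{5767}{514114}\right) \left(-95\right) = \left(- \frac{5767}{514114} + i \sqrt{14}\right) \left(-95\right) = \frac{547865}{514114} - 95 i \sqrt{14}$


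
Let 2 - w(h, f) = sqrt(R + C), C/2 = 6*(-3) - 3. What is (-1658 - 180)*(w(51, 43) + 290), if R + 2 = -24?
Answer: -536696 + 3676*I*sqrt(17) ≈ -5.367e+5 + 15157.0*I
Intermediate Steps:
R = -26 (R = -2 - 24 = -26)
C = -42 (C = 2*(6*(-3) - 3) = 2*(-18 - 3) = 2*(-21) = -42)
w(h, f) = 2 - 2*I*sqrt(17) (w(h, f) = 2 - sqrt(-26 - 42) = 2 - sqrt(-68) = 2 - 2*I*sqrt(17))
(-1658 - 180)*(w(51, 43) + 290) = (-1658 - 180)*((2 - 2*I*sqrt(17)) + 290) = -1838*(292 - 2*I*sqrt(17)) = -536696 + 3676*I*sqrt(17)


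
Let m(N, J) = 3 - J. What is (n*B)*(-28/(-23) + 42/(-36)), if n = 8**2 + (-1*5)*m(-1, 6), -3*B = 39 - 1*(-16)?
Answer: -30415/414 ≈ -73.466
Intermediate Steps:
B = -55/3 (B = -(39 - 1*(-16))/3 = -(39 + 16)/3 = -1/3*55 = -55/3 ≈ -18.333)
n = 79 (n = 8**2 + (-1*5)*(3 - 1*6) = 64 - 5*(3 - 6) = 64 - 5*(-3) = 64 + 15 = 79)
(n*B)*(-28/(-23) + 42/(-36)) = (79*(-55/3))*(-28/(-23) + 42/(-36)) = -4345*(-28*(-1/23) + 42*(-1/36))/3 = -4345*(28/23 - 7/6)/3 = -4345/3*7/138 = -30415/414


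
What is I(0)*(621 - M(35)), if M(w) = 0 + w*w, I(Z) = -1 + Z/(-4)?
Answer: 604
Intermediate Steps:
I(Z) = -1 - Z/4 (I(Z) = -1 + Z*(-¼) = -1 - Z/4)
M(w) = w² (M(w) = 0 + w² = w²)
I(0)*(621 - M(35)) = (-1 - ¼*0)*(621 - 1*35²) = (-1 + 0)*(621 - 1*1225) = -(621 - 1225) = -1*(-604) = 604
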